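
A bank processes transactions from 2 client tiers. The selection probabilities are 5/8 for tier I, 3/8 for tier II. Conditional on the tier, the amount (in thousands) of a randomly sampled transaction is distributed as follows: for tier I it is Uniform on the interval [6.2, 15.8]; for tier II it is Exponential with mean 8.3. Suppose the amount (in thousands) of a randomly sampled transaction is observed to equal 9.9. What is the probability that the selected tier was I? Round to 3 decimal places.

0.826

Likelihoods f(9.9 | ·): I: 0.104167; II: 0.0365517.
Posterior ∝ prior × likelihood. Numerator for I: 0.625·0.104167 = 0.0651042.
Normalizing constant: 0.625·0.104167 + 0.375·0.0365517 = 0.0788111.
P(I | observation) = 0.0651042 / 0.0788111 = 0.826079.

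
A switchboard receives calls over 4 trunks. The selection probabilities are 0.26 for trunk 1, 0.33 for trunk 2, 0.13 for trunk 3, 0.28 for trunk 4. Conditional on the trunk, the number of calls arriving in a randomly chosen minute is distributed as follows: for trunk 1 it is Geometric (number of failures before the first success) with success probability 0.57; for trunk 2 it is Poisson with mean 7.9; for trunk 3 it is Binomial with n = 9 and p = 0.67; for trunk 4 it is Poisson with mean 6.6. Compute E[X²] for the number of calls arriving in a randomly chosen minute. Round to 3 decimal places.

For each component E[X²] = Var + (mean)², giving 1: 1.89258; 2: 70.31; 3: 38.3508; 4: 50.16.
Overall E[X²] = 0.26·1.89258 + 0.33·70.31 + 0.13·38.3508 + 0.28·50.16 = 42.7248.

42.725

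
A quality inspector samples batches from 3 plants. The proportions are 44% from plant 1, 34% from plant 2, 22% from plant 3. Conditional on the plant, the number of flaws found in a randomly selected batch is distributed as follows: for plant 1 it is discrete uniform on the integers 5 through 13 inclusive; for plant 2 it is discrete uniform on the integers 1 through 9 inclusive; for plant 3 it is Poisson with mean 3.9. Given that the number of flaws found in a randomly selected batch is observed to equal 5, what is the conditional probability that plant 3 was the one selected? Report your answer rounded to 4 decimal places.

Likelihoods P(X=5 | ·): 1: 0.111111; 2: 0.111111; 3: 0.152193.
Posterior ∝ prior × likelihood. Numerator for 3: 0.22·0.152193 = 0.0334824.
Normalizing constant: 0.44·0.111111 + 0.34·0.111111 + 0.22·0.152193 = 0.120149.
P(3 | observation) = 0.0334824 / 0.120149 = 0.278674.

0.2787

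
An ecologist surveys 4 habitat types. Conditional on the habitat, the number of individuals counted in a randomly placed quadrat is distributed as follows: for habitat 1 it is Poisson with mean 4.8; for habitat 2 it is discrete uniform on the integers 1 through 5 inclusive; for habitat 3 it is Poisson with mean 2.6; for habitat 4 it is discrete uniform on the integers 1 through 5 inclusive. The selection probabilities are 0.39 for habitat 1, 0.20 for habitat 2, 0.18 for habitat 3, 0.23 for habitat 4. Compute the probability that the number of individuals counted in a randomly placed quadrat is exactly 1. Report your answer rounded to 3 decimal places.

0.136

Conditional on each habitat, P(X = 1): 1: 0.0395028; 2: 0.2; 3: 0.193111; 4: 0.2.
By total probability, P(X = 1) = 0.39·0.0395028 + 0.2·0.2 + 0.18·0.193111 + 0.23·0.2 = 0.136166.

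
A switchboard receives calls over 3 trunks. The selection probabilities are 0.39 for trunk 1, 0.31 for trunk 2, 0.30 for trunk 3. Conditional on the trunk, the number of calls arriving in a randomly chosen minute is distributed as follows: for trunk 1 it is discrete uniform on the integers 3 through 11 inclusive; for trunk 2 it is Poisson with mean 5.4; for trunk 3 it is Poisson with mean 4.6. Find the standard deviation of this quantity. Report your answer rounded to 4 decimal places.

Per component, 1: μ=7, E[X²]=55.6667; 2: μ=5.4, E[X²]=34.56; 3: μ=4.6, E[X²]=25.76.
E[X] = 0.39·7 + 0.31·5.4 + 0.3·4.6 = 5.784.
E[X²] = 0.39·55.6667 + 0.31·34.56 + 0.3·25.76 = 40.1516.
Var(X) = E[X²] − (E[X])² = 40.1516 − 33.4547 = 6.69694.
SD(X) = √6.69694 = 2.58785.

2.5878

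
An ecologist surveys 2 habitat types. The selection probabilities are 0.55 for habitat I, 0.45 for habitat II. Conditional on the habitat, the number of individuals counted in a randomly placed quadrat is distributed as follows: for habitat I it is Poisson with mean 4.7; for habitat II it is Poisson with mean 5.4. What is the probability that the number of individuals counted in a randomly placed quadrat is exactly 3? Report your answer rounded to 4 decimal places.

Conditional on each habitat, P(X = 3): I: 0.157383; II: 0.118533.
By total probability, P(X = 3) = 0.55·0.157383 + 0.45·0.118533 = 0.139901.

0.1399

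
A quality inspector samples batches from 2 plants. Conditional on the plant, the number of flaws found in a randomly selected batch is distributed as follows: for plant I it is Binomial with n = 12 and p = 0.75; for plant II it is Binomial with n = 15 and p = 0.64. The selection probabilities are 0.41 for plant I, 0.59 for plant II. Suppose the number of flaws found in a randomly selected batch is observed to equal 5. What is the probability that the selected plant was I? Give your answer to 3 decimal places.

Likelihoods P(X=5 | ·): I: 0.0114713; II: 0.0117891.
Posterior ∝ prior × likelihood. Numerator for I: 0.41·0.0114713 = 0.00470322.
Normalizing constant: 0.41·0.0114713 + 0.59·0.0117891 = 0.0116588.
P(I | observation) = 0.00470322 / 0.0116588 = 0.403406.

0.403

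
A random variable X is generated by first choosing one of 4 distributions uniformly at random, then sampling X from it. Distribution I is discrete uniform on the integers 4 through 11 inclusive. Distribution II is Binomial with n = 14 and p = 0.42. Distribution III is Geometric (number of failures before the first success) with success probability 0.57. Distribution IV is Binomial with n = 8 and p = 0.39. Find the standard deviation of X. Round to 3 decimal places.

Per component, I: μ=7.5, E[X²]=61.5; II: μ=5.88, E[X²]=37.9848; III: μ=0.754386, E[X²]=1.89258; IV: μ=3.12, E[X²]=11.6376.
E[X] = 0.25·7.5 + 0.25·5.88 + 0.25·0.754386 + 0.25·3.12 = 4.3136.
E[X²] = 0.25·61.5 + 0.25·37.9848 + 0.25·1.89258 + 0.25·11.6376 = 28.2537.
Var(X) = E[X²] − (E[X])² = 28.2537 − 18.6071 = 9.64663.
SD(X) = √9.64663 = 3.1059.

3.106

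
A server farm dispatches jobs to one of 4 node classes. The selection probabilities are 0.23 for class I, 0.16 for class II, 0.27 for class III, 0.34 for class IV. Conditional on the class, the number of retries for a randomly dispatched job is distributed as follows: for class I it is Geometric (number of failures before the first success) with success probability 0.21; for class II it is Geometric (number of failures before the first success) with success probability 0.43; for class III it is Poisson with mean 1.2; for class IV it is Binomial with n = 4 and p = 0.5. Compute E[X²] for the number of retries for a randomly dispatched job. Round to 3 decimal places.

10.562

For each component E[X²] = Var + (mean)², giving I: 32.0658; II: 4.83991; III: 2.64; IV: 5.
Overall E[X²] = 0.23·32.0658 + 0.16·4.83991 + 0.27·2.64 + 0.34·5 = 10.5623.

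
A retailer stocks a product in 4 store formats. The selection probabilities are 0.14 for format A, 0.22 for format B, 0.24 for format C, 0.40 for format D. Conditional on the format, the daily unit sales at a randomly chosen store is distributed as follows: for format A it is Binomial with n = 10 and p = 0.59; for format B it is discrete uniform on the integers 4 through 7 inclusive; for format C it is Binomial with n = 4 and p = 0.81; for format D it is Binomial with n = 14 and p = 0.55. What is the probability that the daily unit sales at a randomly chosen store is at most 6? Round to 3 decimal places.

0.598

Conditional on each format, P(X ≤ 6): A: 0.642476; B: 0.75; C: 1; D: 0.258637.
By total probability, P(X ≤ 6) = 0.14·0.642476 + 0.22·0.75 + 0.24·1 + 0.4·0.258637 = 0.598402.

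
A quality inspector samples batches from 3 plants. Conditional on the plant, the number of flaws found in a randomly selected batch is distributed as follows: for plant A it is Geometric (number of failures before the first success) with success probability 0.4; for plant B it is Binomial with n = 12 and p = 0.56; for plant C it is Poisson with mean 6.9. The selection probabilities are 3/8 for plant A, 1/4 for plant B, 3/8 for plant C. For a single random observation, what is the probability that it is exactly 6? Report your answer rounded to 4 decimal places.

Conditional on each plant, P(X = 6): A: 0.0186624; B: 0.206784; C: 0.151053.
By total probability, P(X = 6) = 0.375·0.0186624 + 0.25·0.206784 + 0.375·0.151053 = 0.115339.

0.1153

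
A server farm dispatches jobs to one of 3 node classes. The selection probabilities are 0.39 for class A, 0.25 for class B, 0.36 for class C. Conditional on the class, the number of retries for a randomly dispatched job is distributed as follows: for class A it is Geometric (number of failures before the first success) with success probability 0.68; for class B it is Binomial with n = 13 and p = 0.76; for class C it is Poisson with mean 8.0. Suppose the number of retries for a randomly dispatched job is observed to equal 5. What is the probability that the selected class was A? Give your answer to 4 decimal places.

Likelihoods P(X=5 | ·): A: 0.0022817; B: 0.003592; C: 0.0916037.
Posterior ∝ prior × likelihood. Numerator for A: 0.39·0.0022817 = 0.000889864.
Normalizing constant: 0.39·0.0022817 + 0.25·0.003592 + 0.36·0.0916037 = 0.0347652.
P(A | observation) = 0.000889864 / 0.0347652 = 0.0255964.

0.0256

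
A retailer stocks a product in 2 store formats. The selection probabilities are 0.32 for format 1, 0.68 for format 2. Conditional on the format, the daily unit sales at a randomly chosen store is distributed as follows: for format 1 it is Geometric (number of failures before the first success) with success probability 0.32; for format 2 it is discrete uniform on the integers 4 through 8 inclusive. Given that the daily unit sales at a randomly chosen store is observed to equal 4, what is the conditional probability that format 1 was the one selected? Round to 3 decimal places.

Likelihoods P(X=4 | ·): 1: 0.0684204; 2: 0.2.
Posterior ∝ prior × likelihood. Numerator for 1: 0.32·0.0684204 = 0.0218945.
Normalizing constant: 0.32·0.0684204 + 0.68·0.2 = 0.157895.
P(1 | observation) = 0.0218945 / 0.157895 = 0.138666.

0.139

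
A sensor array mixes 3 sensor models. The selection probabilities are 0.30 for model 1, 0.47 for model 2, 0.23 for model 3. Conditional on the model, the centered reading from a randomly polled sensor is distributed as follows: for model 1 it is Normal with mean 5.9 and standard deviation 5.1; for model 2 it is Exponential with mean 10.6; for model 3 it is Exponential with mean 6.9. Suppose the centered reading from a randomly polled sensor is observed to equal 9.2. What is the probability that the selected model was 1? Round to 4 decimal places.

0.4099

Likelihoods f(9.2 | ·): 1: 0.0634488; 2: 0.0396058; 3: 0.0382025.
Posterior ∝ prior × likelihood. Numerator for 1: 0.3·0.0634488 = 0.0190346.
Normalizing constant: 0.3·0.0634488 + 0.47·0.0396058 + 0.23·0.0382025 = 0.046436.
P(1 | observation) = 0.0190346 / 0.046436 = 0.409912.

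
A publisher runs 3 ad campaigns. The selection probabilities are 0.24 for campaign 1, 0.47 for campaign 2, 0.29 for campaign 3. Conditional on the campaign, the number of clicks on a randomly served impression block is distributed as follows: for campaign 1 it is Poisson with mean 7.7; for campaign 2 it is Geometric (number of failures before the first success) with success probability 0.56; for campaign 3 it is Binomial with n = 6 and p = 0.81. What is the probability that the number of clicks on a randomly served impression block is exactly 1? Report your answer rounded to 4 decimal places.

Conditional on each campaign, P(X = 1): 1: 0.00348677; 2: 0.2464; 3: 0.00120338.
By total probability, P(X = 1) = 0.24·0.00348677 + 0.47·0.2464 + 0.29·0.00120338 = 0.116994.

0.1170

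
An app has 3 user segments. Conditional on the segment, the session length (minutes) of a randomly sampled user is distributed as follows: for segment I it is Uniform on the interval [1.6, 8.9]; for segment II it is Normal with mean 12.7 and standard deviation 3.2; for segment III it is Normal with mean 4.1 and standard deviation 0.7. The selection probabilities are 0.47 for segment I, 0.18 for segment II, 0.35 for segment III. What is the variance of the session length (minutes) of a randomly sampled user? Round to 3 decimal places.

Per component, I: μ=5.25, E[X²]=32.0033; II: μ=12.7, E[X²]=171.53; III: μ=4.1, E[X²]=17.3.
E[X] = 0.47·5.25 + 0.18·12.7 + 0.35·4.1 = 6.1885.
E[X²] = 0.47·32.0033 + 0.18·171.53 + 0.35·17.3 = 51.972.
Var(X) = E[X²] − (E[X])² = 51.972 − 38.2975 = 13.6744.

13.674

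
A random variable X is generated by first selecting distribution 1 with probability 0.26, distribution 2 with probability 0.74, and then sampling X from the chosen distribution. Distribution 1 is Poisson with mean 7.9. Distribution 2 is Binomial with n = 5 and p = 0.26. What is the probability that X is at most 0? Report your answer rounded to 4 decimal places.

0.1643

Conditional on each component, P(X ≤ 0): 1: 0.000370744; 2: 0.221901.
By total probability, P(X ≤ 0) = 0.26·0.000370744 + 0.74·0.221901 = 0.164303.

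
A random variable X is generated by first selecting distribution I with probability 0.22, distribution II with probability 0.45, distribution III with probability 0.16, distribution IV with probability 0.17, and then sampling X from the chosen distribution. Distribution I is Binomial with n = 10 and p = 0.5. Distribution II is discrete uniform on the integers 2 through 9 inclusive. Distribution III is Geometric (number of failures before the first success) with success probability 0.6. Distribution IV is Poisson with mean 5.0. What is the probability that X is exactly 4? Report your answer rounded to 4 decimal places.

Conditional on each component, P(X = 4): I: 0.205078; II: 0.125; III: 0.01536; IV: 0.175467.
By total probability, P(X = 4) = 0.22·0.205078 + 0.45·0.125 + 0.16·0.01536 + 0.17·0.175467 = 0.133654.

0.1337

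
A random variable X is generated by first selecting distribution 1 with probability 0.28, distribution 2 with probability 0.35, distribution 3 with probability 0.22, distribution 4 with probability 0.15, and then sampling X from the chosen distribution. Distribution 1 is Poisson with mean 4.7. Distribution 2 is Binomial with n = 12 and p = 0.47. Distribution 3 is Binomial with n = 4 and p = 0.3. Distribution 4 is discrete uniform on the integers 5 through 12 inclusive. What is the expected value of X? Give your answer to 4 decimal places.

Component means — 1: 4.7; 2: 5.64; 3: 1.2; 4: 8.5.
E[X] = 0.28·4.7 + 0.35·5.64 + 0.22·1.2 + 0.15·8.5 = 4.829.

4.8290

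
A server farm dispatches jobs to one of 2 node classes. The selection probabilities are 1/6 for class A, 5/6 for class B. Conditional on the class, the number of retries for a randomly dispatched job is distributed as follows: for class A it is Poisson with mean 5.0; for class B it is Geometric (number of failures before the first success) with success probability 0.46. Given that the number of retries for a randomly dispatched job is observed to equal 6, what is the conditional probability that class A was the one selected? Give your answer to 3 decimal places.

0.719

Likelihoods P(X=6 | ·): A: 0.146223; B: 0.0114057.
Posterior ∝ prior × likelihood. Numerator for A: 0.166667·0.146223 = 0.0243705.
Normalizing constant: 0.166667·0.146223 + 0.833333·0.0114057 = 0.0338752.
P(A | observation) = 0.0243705 / 0.0338752 = 0.71942.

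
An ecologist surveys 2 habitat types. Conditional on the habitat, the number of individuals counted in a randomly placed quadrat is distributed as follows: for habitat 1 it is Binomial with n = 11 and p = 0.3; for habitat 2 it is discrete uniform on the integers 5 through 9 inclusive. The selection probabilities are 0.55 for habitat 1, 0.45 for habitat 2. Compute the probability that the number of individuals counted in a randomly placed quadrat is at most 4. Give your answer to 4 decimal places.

Conditional on each habitat, P(X ≤ 4): 1: 0.789695; 2: 0.
By total probability, P(X ≤ 4) = 0.55·0.789695 + 0.45·0 = 0.434332.

0.4343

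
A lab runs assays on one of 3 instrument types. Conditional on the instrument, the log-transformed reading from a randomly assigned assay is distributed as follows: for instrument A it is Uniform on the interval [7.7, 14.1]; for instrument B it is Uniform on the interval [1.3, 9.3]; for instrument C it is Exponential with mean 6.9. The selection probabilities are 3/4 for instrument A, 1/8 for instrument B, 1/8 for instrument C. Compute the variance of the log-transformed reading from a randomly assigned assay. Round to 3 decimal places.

Per component, A: μ=10.9, E[X²]=122.223; B: μ=5.3, E[X²]=33.4233; C: μ=6.9, E[X²]=95.22.
E[X] = 0.75·10.9 + 0.125·5.3 + 0.125·6.9 = 9.7.
E[X²] = 0.75·122.223 + 0.125·33.4233 + 0.125·95.22 = 107.748.
Var(X) = E[X²] − (E[X])² = 107.748 − 94.09 = 13.6579.

13.658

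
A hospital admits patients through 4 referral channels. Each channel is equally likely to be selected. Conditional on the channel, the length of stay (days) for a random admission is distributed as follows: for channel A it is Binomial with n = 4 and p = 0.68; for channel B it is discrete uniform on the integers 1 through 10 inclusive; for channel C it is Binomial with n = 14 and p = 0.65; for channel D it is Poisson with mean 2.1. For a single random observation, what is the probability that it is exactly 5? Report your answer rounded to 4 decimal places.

0.0400

Conditional on each channel, P(X = 5): A: 0; B: 0.1; C: 0.0183081; D: 0.041677.
By total probability, P(X = 5) = 0.25·0 + 0.25·0.1 + 0.25·0.0183081 + 0.25·0.041677 = 0.0399963.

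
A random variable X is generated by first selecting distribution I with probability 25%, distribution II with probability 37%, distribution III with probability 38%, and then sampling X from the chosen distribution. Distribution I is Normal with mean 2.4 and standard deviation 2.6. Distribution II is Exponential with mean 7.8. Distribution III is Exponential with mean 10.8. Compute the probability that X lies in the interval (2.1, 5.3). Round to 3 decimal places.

Conditional on each component, P(2.1 < X < 5.3): I: 0.413587; II: 0.25709; III: 0.211119.
By total probability, P(2.1 < X < 5.3) = 0.25·0.413587 + 0.37·0.25709 + 0.38·0.211119 = 0.278745.

0.279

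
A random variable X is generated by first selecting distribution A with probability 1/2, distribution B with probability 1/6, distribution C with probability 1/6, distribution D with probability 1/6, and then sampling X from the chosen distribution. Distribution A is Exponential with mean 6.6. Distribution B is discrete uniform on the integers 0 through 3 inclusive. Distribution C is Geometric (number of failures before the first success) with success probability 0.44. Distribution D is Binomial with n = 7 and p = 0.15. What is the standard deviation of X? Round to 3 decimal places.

Per component, A: μ=6.6, E[X²]=87.12; B: μ=1.5, E[X²]=3.5; C: μ=1.27273, E[X²]=4.5124; D: μ=1.05, E[X²]=1.995.
E[X] = 0.5·6.6 + 0.166667·1.5 + 0.166667·1.27273 + 0.166667·1.05 = 3.93712.
E[X²] = 0.5·87.12 + 0.166667·3.5 + 0.166667·4.5124 + 0.166667·1.995 = 45.2279.
Var(X) = E[X²] − (E[X])² = 45.2279 − 15.5009 = 29.727.
SD(X) = √29.727 = 5.45225.

5.452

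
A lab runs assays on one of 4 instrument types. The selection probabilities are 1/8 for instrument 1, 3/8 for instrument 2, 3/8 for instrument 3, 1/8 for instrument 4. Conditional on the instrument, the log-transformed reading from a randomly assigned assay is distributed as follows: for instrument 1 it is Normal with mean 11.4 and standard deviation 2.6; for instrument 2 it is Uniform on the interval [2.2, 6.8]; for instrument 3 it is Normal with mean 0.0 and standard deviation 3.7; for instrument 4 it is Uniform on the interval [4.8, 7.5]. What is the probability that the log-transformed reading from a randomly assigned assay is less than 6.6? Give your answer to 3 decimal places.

0.807

Conditional on each instrument, P(X < 6.6): 1: 0.0324349; 2: 0.956522; 3: 0.962771; 4: 0.666667.
By total probability, P(X < 6.6) = 0.125·0.0324349 + 0.375·0.956522 + 0.375·0.962771 + 0.125·0.666667 = 0.807122.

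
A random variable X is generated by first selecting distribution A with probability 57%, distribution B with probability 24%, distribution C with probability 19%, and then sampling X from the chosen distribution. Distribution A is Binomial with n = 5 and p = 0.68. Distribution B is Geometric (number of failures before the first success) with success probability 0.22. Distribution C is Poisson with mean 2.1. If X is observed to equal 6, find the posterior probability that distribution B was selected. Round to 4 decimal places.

Likelihoods P(X=6 | ·): A: 0; B: 0.0495439; C: 0.014587.
Posterior ∝ prior × likelihood. Numerator for B: 0.24·0.0495439 = 0.0118905.
Normalizing constant: 0.57·0 + 0.24·0.0495439 + 0.19·0.014587 = 0.0146621.
P(B | observation) = 0.0118905 / 0.0146621 = 0.810973.

0.8110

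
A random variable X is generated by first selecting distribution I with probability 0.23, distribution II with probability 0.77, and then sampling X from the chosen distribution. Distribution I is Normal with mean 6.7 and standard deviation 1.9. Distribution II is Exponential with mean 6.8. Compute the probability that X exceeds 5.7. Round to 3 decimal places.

0.494

Conditional on each component, P(X > 5.7): I: 0.700666; II: 0.432473.
By total probability, P(X > 5.7) = 0.23·0.700666 + 0.77·0.432473 = 0.494157.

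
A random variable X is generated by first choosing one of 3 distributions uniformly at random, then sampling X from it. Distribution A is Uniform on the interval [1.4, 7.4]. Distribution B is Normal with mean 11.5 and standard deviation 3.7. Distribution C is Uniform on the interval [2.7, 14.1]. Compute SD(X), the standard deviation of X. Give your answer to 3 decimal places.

4.198

Per component, A: μ=4.4, E[X²]=22.36; B: μ=11.5, E[X²]=145.94; C: μ=8.4, E[X²]=81.39.
E[X] = 0.333333·4.4 + 0.333333·11.5 + 0.333333·8.4 = 8.1.
E[X²] = 0.333333·22.36 + 0.333333·145.94 + 0.333333·81.39 = 83.23.
Var(X) = E[X²] − (E[X])² = 83.23 − 65.61 = 17.62.
SD(X) = √17.62 = 4.19762.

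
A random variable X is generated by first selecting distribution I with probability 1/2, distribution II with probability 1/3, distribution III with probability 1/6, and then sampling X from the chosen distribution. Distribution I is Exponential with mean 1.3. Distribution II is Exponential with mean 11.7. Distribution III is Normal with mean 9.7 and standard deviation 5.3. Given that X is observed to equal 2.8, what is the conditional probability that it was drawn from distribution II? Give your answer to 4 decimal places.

0.3096

Likelihoods f(2.8 | ·): I: 0.0892592; II: 0.0672791; III: 0.0322544.
Posterior ∝ prior × likelihood. Numerator for II: 0.333333·0.0672791 = 0.0224264.
Normalizing constant: 0.5·0.0892592 + 0.333333·0.0672791 + 0.166667·0.0322544 = 0.0724317.
P(II | observation) = 0.0224264 / 0.0724317 = 0.309621.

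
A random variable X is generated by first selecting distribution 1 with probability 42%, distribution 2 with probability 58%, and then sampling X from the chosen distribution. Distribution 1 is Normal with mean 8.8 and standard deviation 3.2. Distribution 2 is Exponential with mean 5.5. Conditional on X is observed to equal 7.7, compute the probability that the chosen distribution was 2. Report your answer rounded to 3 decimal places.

0.345

Likelihoods f(7.7 | ·): 1: 0.117517; 2: 0.0448358.
Posterior ∝ prior × likelihood. Numerator for 2: 0.58·0.0448358 = 0.0260048.
Normalizing constant: 0.42·0.117517 + 0.58·0.0448358 = 0.075362.
P(2 | observation) = 0.0260048 / 0.075362 = 0.345065.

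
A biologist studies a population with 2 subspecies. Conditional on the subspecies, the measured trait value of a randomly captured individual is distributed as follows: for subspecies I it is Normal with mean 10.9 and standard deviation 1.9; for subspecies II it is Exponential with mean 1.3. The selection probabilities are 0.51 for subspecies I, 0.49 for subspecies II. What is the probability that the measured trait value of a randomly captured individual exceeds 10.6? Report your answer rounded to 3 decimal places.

0.287

Conditional on each subspecies, P(X > 10.6): I: 0.56273; II: 0.000287627.
By total probability, P(X > 10.6) = 0.51·0.56273 + 0.49·0.000287627 = 0.287133.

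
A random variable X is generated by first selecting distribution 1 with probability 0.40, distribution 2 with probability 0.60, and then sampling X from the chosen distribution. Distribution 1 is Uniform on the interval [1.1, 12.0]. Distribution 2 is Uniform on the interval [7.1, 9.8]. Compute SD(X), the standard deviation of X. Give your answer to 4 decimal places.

2.2784

Per component, 1: μ=6.55, E[X²]=52.8033; 2: μ=8.45, E[X²]=72.01.
E[X] = 0.4·6.55 + 0.6·8.45 = 7.69.
E[X²] = 0.4·52.8033 + 0.6·72.01 = 64.3273.
Var(X) = E[X²] − (E[X])² = 64.3273 − 59.1361 = 5.19123.
SD(X) = √5.19123 = 2.27843.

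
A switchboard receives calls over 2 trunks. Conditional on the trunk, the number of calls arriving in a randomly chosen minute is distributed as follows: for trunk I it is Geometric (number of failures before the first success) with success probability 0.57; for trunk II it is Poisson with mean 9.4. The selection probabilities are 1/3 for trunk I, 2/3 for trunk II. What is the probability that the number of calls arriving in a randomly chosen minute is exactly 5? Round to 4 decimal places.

Conditional on each trunk, P(X = 5): I: 0.00837948; II: 0.0505929.
By total probability, P(X = 5) = 0.333333·0.00837948 + 0.666667·0.0505929 = 0.0365218.

0.0365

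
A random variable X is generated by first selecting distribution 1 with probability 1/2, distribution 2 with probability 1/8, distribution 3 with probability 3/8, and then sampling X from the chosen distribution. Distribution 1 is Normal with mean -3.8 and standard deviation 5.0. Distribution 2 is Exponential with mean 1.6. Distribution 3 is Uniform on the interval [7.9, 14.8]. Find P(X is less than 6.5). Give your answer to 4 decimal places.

Conditional on each component, P(X < 6.5): 1: 0.980301; 2: 0.982794; 3: 0.
By total probability, P(X < 6.5) = 0.5·0.980301 + 0.125·0.982794 + 0.375·0 = 0.613.

0.6130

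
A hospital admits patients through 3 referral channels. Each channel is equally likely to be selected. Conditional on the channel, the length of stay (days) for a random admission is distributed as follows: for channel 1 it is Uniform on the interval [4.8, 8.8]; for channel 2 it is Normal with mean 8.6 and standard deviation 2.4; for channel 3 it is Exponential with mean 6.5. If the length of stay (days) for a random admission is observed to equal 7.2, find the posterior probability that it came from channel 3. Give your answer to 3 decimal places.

0.115

Likelihoods f(7.2 | ·): 1: 0.25; 2: 0.14022; 3: 0.0508185.
Posterior ∝ prior × likelihood. Numerator for 3: 0.333333·0.0508185 = 0.0169395.
Normalizing constant: 0.333333·0.25 + 0.333333·0.14022 + 0.333333·0.0508185 = 0.147013.
P(3 | observation) = 0.0169395 / 0.147013 = 0.115225.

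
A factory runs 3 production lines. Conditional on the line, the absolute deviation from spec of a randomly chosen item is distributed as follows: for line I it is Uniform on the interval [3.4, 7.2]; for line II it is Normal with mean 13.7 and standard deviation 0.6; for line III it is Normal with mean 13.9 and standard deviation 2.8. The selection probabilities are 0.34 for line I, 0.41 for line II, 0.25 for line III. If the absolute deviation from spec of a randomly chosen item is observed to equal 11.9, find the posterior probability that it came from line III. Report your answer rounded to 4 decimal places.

0.9011

Likelihoods f(11.9 | ·): I: 0; II: 0.00738641; III: 0.110398.
Posterior ∝ prior × likelihood. Numerator for III: 0.25·0.110398 = 0.0275996.
Normalizing constant: 0.34·0 + 0.41·0.00738641 + 0.25·0.110398 = 0.030628.
P(III | observation) = 0.0275996 / 0.030628 = 0.901122.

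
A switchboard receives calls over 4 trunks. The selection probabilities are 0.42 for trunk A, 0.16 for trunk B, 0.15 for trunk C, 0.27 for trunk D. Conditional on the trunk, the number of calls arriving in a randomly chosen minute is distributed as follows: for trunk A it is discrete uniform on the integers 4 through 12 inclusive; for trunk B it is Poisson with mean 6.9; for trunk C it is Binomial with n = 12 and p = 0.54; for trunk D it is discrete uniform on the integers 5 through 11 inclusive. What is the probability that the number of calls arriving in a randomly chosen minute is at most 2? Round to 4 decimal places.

0.0065

Conditional on each trunk, P(X ≤ 2): A: 0; B: 0.0319518; C: 0.00951837; D: 0.
By total probability, P(X ≤ 2) = 0.42·0 + 0.16·0.0319518 + 0.15·0.00951837 + 0.27·0 = 0.00654005.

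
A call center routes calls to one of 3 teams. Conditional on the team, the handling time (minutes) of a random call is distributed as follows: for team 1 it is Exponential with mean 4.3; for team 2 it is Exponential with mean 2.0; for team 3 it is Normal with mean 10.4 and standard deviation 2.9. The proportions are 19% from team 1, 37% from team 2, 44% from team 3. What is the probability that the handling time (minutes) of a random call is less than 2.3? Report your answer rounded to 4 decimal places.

0.3327

Conditional on each team, P(X < 2.3): 1: 0.414263; 2: 0.683363; 3: 0.00261025.
By total probability, P(X < 2.3) = 0.19·0.414263 + 0.37·0.683363 + 0.44·0.00261025 = 0.332703.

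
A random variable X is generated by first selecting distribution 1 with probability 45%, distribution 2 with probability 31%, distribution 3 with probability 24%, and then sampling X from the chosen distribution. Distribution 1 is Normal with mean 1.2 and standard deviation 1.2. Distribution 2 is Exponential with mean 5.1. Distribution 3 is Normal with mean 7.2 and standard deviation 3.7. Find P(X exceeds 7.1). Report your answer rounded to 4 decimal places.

0.1996

Conditional on each component, P(X > 7.1): 1: 4.40151e-07; 2: 0.248539; 3: 0.510781.
By total probability, P(X > 7.1) = 0.45·4.40151e-07 + 0.31·0.248539 + 0.24·0.510781 = 0.199635.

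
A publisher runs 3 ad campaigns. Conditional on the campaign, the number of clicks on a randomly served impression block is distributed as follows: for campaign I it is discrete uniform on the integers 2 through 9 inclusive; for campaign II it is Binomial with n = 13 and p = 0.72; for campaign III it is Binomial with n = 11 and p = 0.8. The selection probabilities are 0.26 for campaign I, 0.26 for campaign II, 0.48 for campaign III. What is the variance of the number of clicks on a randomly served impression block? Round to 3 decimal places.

5.297

Per component, I: μ=5.5, E[X²]=35.5; II: μ=9.36, E[X²]=90.2304; III: μ=8.8, E[X²]=79.2.
E[X] = 0.26·5.5 + 0.26·9.36 + 0.48·8.8 = 8.0876.
E[X²] = 0.26·35.5 + 0.26·90.2304 + 0.48·79.2 = 70.7059.
Var(X) = E[X²] − (E[X])² = 70.7059 − 65.4093 = 5.29663.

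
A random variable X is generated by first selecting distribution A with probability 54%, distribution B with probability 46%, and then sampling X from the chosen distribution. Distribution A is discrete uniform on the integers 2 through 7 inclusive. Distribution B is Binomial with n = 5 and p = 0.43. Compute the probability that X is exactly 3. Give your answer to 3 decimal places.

Conditional on each component, P(X = 3): A: 0.166667; B: 0.258318.
By total probability, P(X = 3) = 0.54·0.166667 + 0.46·0.258318 = 0.208826.

0.209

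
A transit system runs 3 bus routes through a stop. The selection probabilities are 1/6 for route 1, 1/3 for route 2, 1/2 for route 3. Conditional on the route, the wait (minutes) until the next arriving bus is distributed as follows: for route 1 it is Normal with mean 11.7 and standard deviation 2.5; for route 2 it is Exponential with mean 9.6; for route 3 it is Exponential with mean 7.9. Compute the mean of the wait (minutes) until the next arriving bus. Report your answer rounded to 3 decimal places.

9.100

Component means — 1: 11.7; 2: 9.6; 3: 7.9.
E[X] = 0.166667·11.7 + 0.333333·9.6 + 0.5·7.9 = 9.1.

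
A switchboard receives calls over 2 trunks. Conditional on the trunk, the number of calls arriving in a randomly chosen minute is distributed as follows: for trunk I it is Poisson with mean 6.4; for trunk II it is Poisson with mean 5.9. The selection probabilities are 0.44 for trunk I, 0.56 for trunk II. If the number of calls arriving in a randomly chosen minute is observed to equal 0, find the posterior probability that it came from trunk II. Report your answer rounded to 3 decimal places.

0.677

Likelihoods P(X=0 | ·): I: 0.00166156; II: 0.00273944.
Posterior ∝ prior × likelihood. Numerator for II: 0.56·0.00273944 = 0.00153409.
Normalizing constant: 0.44·0.00166156 + 0.56·0.00273944 = 0.00226517.
P(II | observation) = 0.00153409 / 0.00226517 = 0.67725.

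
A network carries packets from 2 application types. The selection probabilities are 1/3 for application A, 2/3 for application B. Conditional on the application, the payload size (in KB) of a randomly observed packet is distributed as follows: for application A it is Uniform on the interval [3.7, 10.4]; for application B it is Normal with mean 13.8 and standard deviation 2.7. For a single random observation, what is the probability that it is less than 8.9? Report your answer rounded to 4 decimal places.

Conditional on each application, P(X < 8.9): A: 0.776119; B: 0.0347762.
By total probability, P(X < 8.9) = 0.333333·0.776119 + 0.666667·0.0347762 = 0.281891.

0.2819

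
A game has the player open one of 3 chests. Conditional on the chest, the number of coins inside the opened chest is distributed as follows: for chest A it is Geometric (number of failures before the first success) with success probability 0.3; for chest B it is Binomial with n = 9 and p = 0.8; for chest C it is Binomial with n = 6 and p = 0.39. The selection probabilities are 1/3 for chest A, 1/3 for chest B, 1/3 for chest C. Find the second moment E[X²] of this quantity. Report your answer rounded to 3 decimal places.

For each component E[X²] = Var + (mean)², giving A: 13.2222; B: 53.28; C: 6.903.
Overall E[X²] = 0.333333·13.2222 + 0.333333·53.28 + 0.333333·6.903 = 24.4684.

24.468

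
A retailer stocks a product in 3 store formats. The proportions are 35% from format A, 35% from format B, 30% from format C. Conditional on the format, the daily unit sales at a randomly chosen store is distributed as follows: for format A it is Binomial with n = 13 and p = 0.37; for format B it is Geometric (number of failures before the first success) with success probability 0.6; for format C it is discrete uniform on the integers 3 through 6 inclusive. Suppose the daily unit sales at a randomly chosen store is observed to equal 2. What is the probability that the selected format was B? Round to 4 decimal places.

0.5916

Likelihoods P(X=2 | ·): A: 0.0662589; B: 0.096; C: 0.
Posterior ∝ prior × likelihood. Numerator for B: 0.35·0.096 = 0.0336.
Normalizing constant: 0.35·0.0662589 + 0.35·0.096 + 0.3·0 = 0.0567906.
P(B | observation) = 0.0336 / 0.0567906 = 0.591647.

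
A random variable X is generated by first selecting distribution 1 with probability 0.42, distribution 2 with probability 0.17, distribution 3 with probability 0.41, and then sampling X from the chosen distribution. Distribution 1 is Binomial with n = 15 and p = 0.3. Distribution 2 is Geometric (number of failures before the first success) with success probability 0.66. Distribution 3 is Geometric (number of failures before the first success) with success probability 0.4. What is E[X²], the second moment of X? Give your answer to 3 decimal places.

For each component E[X²] = Var + (mean)², giving 1: 23.4; 2: 1.04591; 3: 6.
Overall E[X²] = 0.42·23.4 + 0.17·1.04591 + 0.41·6 = 12.4658.

12.466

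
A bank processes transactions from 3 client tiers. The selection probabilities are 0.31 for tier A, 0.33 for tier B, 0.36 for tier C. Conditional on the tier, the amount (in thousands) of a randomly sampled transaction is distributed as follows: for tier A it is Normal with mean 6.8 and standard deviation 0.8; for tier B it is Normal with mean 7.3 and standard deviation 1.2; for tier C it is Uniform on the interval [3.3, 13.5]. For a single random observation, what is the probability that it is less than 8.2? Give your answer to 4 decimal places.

Conditional on each tier, P(X < 8.2): A: 0.959941; B: 0.773373; C: 0.480392.
By total probability, P(X < 8.2) = 0.31·0.959941 + 0.33·0.773373 + 0.36·0.480392 = 0.725736.

0.7257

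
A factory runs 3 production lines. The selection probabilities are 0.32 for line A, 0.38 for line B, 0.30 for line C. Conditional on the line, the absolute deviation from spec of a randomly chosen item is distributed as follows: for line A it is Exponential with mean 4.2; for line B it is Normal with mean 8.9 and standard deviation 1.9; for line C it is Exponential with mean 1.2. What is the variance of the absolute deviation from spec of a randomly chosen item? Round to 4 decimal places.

17.7578

Per component, A: μ=4.2, E[X²]=35.28; B: μ=8.9, E[X²]=82.82; C: μ=1.2, E[X²]=2.88.
E[X] = 0.32·4.2 + 0.38·8.9 + 0.3·1.2 = 5.086.
E[X²] = 0.32·35.28 + 0.38·82.82 + 0.3·2.88 = 43.6252.
Var(X) = E[X²] − (E[X])² = 43.6252 − 25.8674 = 17.7578.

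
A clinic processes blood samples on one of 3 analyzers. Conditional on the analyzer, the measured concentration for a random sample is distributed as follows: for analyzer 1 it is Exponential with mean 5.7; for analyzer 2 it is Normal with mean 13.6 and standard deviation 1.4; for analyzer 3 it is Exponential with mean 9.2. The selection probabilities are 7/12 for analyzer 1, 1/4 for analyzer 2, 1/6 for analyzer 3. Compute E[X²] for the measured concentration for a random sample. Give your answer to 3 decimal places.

For each component E[X²] = Var + (mean)², giving 1: 64.98; 2: 186.92; 3: 169.28.
Overall E[X²] = 0.583333·64.98 + 0.25·186.92 + 0.166667·169.28 = 112.848.

112.848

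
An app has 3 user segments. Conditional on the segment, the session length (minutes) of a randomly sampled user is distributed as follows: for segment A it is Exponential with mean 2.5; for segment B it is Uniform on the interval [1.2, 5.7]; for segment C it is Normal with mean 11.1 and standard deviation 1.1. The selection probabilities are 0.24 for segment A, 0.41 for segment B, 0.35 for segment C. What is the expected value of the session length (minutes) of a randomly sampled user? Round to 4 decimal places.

Component means — A: 2.5; B: 3.45; C: 11.1.
E[X] = 0.24·2.5 + 0.41·3.45 + 0.35·11.1 = 5.8995.

5.8995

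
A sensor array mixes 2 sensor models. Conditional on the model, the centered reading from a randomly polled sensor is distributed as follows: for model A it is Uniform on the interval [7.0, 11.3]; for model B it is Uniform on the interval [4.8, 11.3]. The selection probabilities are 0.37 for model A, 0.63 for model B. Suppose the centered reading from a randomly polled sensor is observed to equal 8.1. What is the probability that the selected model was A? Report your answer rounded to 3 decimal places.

Likelihoods f(8.1 | ·): A: 0.232558; B: 0.153846.
Posterior ∝ prior × likelihood. Numerator for A: 0.37·0.232558 = 0.0860465.
Normalizing constant: 0.37·0.232558 + 0.63·0.153846 = 0.18297.
P(A | observation) = 0.0860465 / 0.18297 = 0.470278.

0.470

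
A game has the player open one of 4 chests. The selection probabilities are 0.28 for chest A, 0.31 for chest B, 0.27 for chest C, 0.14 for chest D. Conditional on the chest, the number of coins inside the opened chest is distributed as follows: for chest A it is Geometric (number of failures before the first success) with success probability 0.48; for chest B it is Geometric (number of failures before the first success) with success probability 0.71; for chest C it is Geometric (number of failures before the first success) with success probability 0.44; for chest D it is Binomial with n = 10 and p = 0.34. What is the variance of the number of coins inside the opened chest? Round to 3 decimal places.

2.780

Per component, A: μ=1.08333, E[X²]=3.43056; B: μ=0.408451, E[X²]=0.742115; C: μ=1.27273, E[X²]=4.5124; D: μ=3.4, E[X²]=13.804.
E[X] = 0.28·1.08333 + 0.31·0.408451 + 0.27·1.27273 + 0.14·3.4 = 1.24959.
E[X²] = 0.28·3.43056 + 0.31·0.742115 + 0.27·4.5124 + 0.14·13.804 = 4.34152.
Var(X) = E[X²] − (E[X])² = 4.34152 − 1.56147 = 2.78004.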